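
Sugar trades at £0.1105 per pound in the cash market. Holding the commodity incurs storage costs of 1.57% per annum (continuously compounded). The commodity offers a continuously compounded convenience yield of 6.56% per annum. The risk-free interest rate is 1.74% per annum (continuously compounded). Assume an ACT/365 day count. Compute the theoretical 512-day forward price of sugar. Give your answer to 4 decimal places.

Net carry = r + u − y = 0.0174 + 0.0157 − 0.0656 = -0.0325
F = S·e^((r+u−y)T) = 0.1105 · e^(-0.0325 × 512/365) = 0.1105 · e^-0.045589
= 0.1105 × 0.955435 = £0.1056 per pound

£0.1056 per pound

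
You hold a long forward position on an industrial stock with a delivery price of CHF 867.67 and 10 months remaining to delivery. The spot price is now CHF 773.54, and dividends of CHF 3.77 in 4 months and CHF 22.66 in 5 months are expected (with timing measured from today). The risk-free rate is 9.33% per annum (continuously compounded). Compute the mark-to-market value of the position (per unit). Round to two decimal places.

-CHF 54.68

PV(remaining dividends) I = 3.77·e^(−0.0933·4/12) + 22.66·e^(−0.0933·5/12) = 25.4506
Current forward F = (S − I)·e^(rT) = (773.54 − 25.4506)·e^(0.0933·10/12) = 748.0894 × 1.080852 = 808.5739
Value (long) = (F − K)·e^(−rT) = (808.5739 − 867.67) × 0.925196 = -54.6755
Value = -CHF 54.68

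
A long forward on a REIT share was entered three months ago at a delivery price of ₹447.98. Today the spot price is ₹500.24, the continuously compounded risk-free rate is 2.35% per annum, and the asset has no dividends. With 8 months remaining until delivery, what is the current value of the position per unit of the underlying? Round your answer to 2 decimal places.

₹59.22

Current fair forward for the remaining 8 months: F = S·e^(r·T), r = 0.0235
F = 500.24 · e^(0.0235 × 8/12) = 500.24 × 1.015790 = 508.1388
Value of long forward = (F − K)·e^(−rT) = (508.1388 − 447.98) · e^(−0.0235·8/12)
= 60.1588 × 0.984455 = 59.22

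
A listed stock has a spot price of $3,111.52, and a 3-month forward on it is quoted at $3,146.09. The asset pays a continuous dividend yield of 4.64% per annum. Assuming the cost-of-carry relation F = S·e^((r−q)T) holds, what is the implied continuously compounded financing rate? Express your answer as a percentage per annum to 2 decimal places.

From F = S·e^((r−q)T): (r − q) = ln(F/S)/T
ln(3146.09/3111.52) = ln(1.011110) = 0.011049
(r − q) = 0.011049 / (3/12) = 0.044196
r = ln(F/S)/T + q = 0.044196 + 0.0464 = 0.090596
r = 9.06%

9.06%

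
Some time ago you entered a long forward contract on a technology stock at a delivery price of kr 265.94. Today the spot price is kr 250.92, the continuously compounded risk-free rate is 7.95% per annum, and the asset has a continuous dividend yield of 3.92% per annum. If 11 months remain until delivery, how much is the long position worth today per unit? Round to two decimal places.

Current fair forward for the remaining 11 months: F = S·e^((r − q)·T), (r − q) = 0.0795 − 0.0392 = 0.0403
F = 250.92 · e^(0.0403 × 11/12) = 250.92 × 1.037632 = 260.3626
Value of long forward = (F − K)·e^(−rT) = (260.3626 − 265.94) · e^(−0.0795·11/12)
= -5.5774 × 0.929717 = -5.19

-kr 5.19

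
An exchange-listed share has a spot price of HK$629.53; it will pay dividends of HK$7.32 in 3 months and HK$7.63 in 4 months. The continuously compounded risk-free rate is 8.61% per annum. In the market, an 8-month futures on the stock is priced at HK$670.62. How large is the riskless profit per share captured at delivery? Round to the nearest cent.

PV(dividends) I = 7.32·e^(−0.0861·3/12) + 7.63·e^(−0.0861·4/12) = 14.5783
Fair futures F* = (S − I)·e^(rT) = (629.53 − 14.5783)·e^0.057400 = 614.9517 × 1.059079 = 651.2824
Market HK$670.62 > fair 651.2824: forward overpriced → cash-and-carry (borrow at r, buy the stock and collect the dividends, short the forward).
Profit at T = |F_mkt − F*| = |670.62 − 651.2824| = HK$19.34 per share

HK$19.34 per share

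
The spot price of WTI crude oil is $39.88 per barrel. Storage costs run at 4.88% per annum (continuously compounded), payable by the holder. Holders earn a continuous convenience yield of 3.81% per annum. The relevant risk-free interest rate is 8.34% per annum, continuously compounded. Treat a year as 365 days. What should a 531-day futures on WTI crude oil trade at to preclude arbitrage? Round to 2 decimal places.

$45.73 per barrel

Net carry = r + u − y = 0.0834 + 0.0488 − 0.0381 = 0.0941
F = S·e^((r+u−y)T) = 39.88 · e^(0.0941 × 531/365) = 39.88 · e^0.136896
= 39.88 × 1.146709 = $45.73 per barrel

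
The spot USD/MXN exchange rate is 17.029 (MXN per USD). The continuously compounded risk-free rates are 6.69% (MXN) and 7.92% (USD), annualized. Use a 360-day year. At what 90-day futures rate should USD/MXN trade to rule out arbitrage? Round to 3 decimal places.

F = S·e^((r_MXN − r_USD)T) = 17.029 · e^((0.0669 − 0.0792) × 90/360)
= 17.029 · e^-0.003075 = 17.029 × 0.996930
F = 16.977 MXN per USD

16.977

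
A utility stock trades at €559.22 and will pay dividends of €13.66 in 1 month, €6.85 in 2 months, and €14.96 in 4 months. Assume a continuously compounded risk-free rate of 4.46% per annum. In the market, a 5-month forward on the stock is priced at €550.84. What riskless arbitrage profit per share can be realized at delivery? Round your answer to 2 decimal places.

€16.94 per share

PV(dividends) I = 13.66·e^(−0.0446·1/12) + 6.85·e^(−0.0446·2/12) + 14.96·e^(−0.0446·4/12) = 35.1478
Fair forward F* = (S − I)·e^(rT) = (559.22 − 35.1478)·e^0.018583 = 524.0722 × 1.018757 = 533.9022
Market €550.84 > fair 533.9022: forward overpriced → cash-and-carry (borrow at r, buy the stock and collect the dividends, short the forward).
Profit at T = |F_mkt − F*| = |550.84 − 533.9022| = €16.94 per share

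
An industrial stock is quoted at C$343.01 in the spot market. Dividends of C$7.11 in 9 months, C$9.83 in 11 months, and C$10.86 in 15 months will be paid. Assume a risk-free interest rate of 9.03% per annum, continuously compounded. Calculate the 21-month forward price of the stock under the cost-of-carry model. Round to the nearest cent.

C$371.99

PV(dividends) I = 7.11·e^(−0.0903·9/12) + 9.83·e^(−0.0903·11/12) + 10.86·e^(−0.0903·15/12)
I = 6.6444 + 9.0491 + 9.7008 = 25.3943
F = (S − I)·e^(rT) = (343.01 − 25.3943) · e^(0.0903·21/12)
= 317.6157 · e^0.158025 = 317.6157 × 1.171195 = C$371.99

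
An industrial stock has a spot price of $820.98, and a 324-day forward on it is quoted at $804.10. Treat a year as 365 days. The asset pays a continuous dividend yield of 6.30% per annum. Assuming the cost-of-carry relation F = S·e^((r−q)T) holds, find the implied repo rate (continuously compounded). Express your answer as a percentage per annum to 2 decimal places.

From F = S·e^((r−q)T): (r − q) = ln(F/S)/T
ln(804.10/820.98) = ln(0.979439) = -0.020775
(r − q) = -0.020775 / (324/365) = -0.023404
r = ln(F/S)/T + q = -0.023404 + 0.0630 = 0.039596
r = 3.96%

3.96%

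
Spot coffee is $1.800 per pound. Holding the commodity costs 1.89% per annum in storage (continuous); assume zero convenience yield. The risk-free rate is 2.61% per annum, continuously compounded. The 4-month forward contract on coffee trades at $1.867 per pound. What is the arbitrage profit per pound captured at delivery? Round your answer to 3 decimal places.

Fair forward: F* = S·e^(carry·T), with carry = (r + u) = 0.0261 + 0.0189 = 0.0450
F* = 1.800 · e^(0.0450 × 4/12) = 1.800 · e^0.015000 = 1.800 × 1.015113 = $1.8272
Market $1.867 > fair $1.8272: forward overpriced → cash-and-carry (buy spot, short the forward).
At maturity, profit = |F_mkt − F*| = |1.867 − 1.8272| = $0.040 per pound

$0.040 per pound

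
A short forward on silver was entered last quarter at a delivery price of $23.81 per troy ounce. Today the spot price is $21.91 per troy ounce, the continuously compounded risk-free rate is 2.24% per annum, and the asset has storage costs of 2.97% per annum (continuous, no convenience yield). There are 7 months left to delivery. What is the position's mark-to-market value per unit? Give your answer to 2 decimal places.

$1.21 per troy ounce

Current fair forward for the remaining 7 months: F = S·e^((r + u)·T), (r + u) = 0.0224 + 0.0297 = 0.0521
F = 21.91 · e^(0.0521 × 7/12) = 21.91 × 1.030858 = 22.5861
Value of long forward = (F − K)·e^(−rT) = (22.5861 − 23.81) · e^(−0.0224·7/12)
= -1.2239 × 0.987018 = -1.21
Short position value = −(long value) = $1.21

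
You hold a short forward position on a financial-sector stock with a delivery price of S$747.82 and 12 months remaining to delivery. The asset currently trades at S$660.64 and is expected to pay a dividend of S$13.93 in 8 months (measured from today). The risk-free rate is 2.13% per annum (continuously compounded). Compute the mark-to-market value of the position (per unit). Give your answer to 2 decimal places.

S$85.15

PV(remaining dividends) I = 13.93·e^(−0.0213·8/12) = 13.7336
Current forward F = (S − I)·e^(rT) = (660.64 − 13.7336)·e^(0.0213·12/12) = 646.9064 × 1.021528 = 660.8330
Value (long) = (F − K)·e^(−rT) = (660.8330 − 747.82) × 0.978925 = -85.1537
Short position value = −(long value) = S$85.15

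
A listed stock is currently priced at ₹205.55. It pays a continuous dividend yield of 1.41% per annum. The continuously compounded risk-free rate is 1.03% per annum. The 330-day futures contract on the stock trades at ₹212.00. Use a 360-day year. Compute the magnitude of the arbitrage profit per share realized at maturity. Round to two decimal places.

₹7.16 per share

Fair futures: F* = S·e^(carry·T), with carry = (r − q) = 0.0103 − 0.0141 = -0.0038
F* = 205.55 · e^(-0.0038 × 330/360) = 205.55 · e^-0.003483 = 205.55 × 0.996523 = ₹204.8353
Market ₹212.00 > fair ₹204.8353: forward overpriced → cash-and-carry (buy spot, short the forward).
At maturity, profit = |F_mkt − F*| = |212.00 − 204.8353| = ₹7.16 per share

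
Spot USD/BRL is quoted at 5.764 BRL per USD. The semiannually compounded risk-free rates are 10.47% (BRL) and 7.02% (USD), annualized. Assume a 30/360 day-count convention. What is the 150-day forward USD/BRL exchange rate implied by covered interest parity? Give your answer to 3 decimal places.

By covered interest parity, F = S · (1+r_BRL/2)^(2T) / (1+r_USD/2)^(2T)
= 5.764 × 1.043438 / 1.029166 = 5.764 × 1.013868
F = 5.844 BRL per USD

5.844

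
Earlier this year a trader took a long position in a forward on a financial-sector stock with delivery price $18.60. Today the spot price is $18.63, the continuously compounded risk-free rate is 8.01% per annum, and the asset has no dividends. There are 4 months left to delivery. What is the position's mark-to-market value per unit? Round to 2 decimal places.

Current fair forward for the remaining 4 months: F = S·e^(r·T), r = 0.0801
F = 18.63 · e^(0.0801 × 4/12) = 18.63 × 1.027060 = 19.1341
Value of long forward = (F − K)·e^(−rT) = (19.1341 − 18.60) · e^(−0.0801·4/12)
= 0.5341 × 0.973653 = 0.52

$0.52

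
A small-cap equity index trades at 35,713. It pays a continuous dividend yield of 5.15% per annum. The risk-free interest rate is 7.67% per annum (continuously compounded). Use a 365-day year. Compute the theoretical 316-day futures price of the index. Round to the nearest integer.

F = S·e^((r − q)T) = 35713 · e^((0.0767 − 0.0515) × 316/365)
= 35713 · e^0.021817 = 35713 × 1.022057
F = 36,501

36,501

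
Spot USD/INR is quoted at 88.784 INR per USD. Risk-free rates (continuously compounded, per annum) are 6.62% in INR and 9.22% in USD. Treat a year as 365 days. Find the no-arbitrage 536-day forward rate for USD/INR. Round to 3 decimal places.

85.458

F = S·e^((r_INR − r_USD)T) = 88.784 · e^((0.0662 − 0.0922) × 536/365)
= 88.784 · e^-0.038181 = 88.784 × 0.962539
F = 85.458 INR per USD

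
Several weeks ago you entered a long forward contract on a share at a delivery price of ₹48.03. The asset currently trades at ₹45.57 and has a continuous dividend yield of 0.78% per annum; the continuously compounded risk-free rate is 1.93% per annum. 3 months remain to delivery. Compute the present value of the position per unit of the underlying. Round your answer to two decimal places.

-₹2.32

Current fair forward for the remaining 3 months: F = S·e^((r − q)·T), (r − q) = 0.0193 − 0.0078 = 0.0115
F = 45.57 · e^(0.0115 × 3/12) = 45.57 × 1.002879 = 45.7012
Value of long forward = (F − K)·e^(−rT) = (45.7012 − 48.03) · e^(−0.0193·3/12)
= -2.3288 × 0.995187 = -2.32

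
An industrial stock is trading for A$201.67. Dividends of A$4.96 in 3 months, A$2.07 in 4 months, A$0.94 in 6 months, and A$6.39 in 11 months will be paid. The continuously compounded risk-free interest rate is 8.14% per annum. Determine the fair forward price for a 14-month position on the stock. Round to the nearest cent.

PV(dividends) I = 4.96·e^(−0.0814·3/12) + 2.07·e^(−0.0814·4/12) + 0.94·e^(−0.0814·6/12) + 6.39·e^(−0.0814·11/12)
I = 4.8601 + 2.0146 + 0.9025 + 5.9306 = 13.7078
F = (S − I)·e^(rT) = (201.67 − 13.7078) · e^(0.0814·14/12)
= 187.9622 · e^0.094967 = 187.9622 × 1.099623 = A$206.69

A$206.69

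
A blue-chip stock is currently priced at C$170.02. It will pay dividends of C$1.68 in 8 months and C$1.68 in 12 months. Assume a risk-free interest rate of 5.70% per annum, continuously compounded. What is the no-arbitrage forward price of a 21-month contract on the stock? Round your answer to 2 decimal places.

C$184.31

PV(dividends) I = 1.68·e^(−0.0570·8/12) + 1.68·e^(−0.0570·12/12)
I = 1.6174 + 1.5869 = 3.2043
F = (S − I)·e^(rT) = (170.02 − 3.2043) · e^(0.0570·21/12)
= 166.8157 · e^0.099750 = 166.8157 × 1.104895 = C$184.31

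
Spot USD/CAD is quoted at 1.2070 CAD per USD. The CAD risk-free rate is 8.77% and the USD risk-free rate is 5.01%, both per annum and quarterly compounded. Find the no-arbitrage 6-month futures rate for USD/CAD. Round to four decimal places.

1.2295

By covered interest parity, F = S · (1+r_CAD/4)^(4T) / (1+r_USD/4)^(4T)
= 1.2070 × 1.044331 / 1.025207 = 1.2070 × 1.018654
F = 1.2295 CAD per USD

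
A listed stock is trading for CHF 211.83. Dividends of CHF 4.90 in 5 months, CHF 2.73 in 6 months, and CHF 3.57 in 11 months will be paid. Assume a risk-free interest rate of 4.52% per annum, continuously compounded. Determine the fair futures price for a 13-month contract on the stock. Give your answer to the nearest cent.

CHF 211.01

PV(dividends) I = 4.90·e^(−0.0452·5/12) + 2.73·e^(−0.0452·6/12) + 3.57·e^(−0.0452·11/12)
I = 4.8086 + 2.6690 + 3.4251 = 10.9027
F = (S − I)·e^(rT) = (211.83 − 10.9027) · e^(0.0452·13/12)
= 200.9273 · e^0.048967 = 200.9273 × 1.050186 = CHF 211.01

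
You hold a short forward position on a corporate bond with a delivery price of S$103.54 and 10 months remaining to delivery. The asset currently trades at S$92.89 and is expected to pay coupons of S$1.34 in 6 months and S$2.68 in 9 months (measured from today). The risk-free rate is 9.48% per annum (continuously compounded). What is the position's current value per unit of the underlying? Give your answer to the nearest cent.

S$6.56

PV(remaining coupons) I = 1.34·e^(−0.0948·6/12) + 2.68·e^(−0.0948·9/12) = 3.7740
Current forward F = (S − I)·e^(rT) = (92.89 − 3.7740)·e^(0.0948·10/12) = 89.1160 × 1.082204 = 96.4417
Value (long) = (F − K)·e^(−rT) = (96.4417 − 103.54) × 0.924040 = -6.5591
Short position value = −(long value) = S$6.56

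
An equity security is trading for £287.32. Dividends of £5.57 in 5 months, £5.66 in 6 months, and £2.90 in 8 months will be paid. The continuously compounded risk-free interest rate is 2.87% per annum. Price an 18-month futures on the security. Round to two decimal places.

PV(dividends) I = 5.57·e^(−0.0287·5/12) + 5.66·e^(−0.0287·6/12) + 2.90·e^(−0.0287·8/12)
I = 5.5038 + 5.5794 + 2.8450 = 13.9282
F = (S − I)·e^(rT) = (287.32 − 13.9282) · e^(0.0287·18/12)
= 273.3918 · e^0.043050 = 273.3918 × 1.043990 = £285.42

£285.42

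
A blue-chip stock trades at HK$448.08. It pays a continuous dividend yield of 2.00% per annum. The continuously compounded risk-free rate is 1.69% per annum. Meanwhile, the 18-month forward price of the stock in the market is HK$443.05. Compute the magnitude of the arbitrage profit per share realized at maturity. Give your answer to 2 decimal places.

HK$2.95 per share

Fair forward: F* = S·e^(carry·T), with carry = (r − q) = 0.0169 − 0.0200 = -0.0031
F* = 448.08 · e^(-0.0031 × 18/12) = 448.08 · e^-0.004650 = 448.08 × 0.995361 = HK$446.0014
Market HK$443.05 < fair HK$446.0014: forward underpriced → reverse cash-and-carry (short spot, go long the forward).
At maturity, profit = |F_mkt − F*| = |443.05 − 446.0014| = HK$2.95 per share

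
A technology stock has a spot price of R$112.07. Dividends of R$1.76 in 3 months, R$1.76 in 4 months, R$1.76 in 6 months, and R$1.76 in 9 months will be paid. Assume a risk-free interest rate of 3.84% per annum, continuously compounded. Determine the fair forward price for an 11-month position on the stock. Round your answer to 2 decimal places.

PV(dividends) I = 1.76·e^(−0.0384·3/12) + 1.76·e^(−0.0384·4/12) + 1.76·e^(−0.0384·6/12) + 1.76·e^(−0.0384·9/12)
I = 1.7432 + 1.7376 + 1.7265 + 1.7100 = 6.9173
F = (S − I)·e^(rT) = (112.07 − 6.9173) · e^(0.0384·11/12)
= 105.1527 · e^0.035200 = 105.1527 × 1.035827 = R$108.92

R$108.92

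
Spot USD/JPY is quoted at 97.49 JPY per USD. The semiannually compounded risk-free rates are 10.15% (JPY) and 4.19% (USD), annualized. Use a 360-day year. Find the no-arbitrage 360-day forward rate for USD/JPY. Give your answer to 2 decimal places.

103.26

By covered interest parity, F = S · (1+r_JPY/2)^(2T) / (1+r_USD/2)^(2T)
= 97.49 × 1.104076 / 1.042339 = 97.49 × 1.059229
F = 103.26 JPY per USD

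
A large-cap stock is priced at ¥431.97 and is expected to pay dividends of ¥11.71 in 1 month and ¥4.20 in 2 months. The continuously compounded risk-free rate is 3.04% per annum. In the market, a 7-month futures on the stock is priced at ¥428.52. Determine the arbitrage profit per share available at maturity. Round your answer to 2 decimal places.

¥4.96 per share

PV(dividends) I = 11.71·e^(−0.0304·1/12) + 4.20·e^(−0.0304·2/12) = 15.8591
Fair futures F* = (S − I)·e^(rT) = (431.97 − 15.8591)·e^0.017733 = 416.1109 × 1.017891 = 423.5555
Market ¥428.52 > fair 423.5555: forward overpriced → cash-and-carry (borrow at r, buy the stock and collect the dividends, short the forward).
Profit at T = |F_mkt − F*| = |428.52 − 423.5555| = ¥4.96 per share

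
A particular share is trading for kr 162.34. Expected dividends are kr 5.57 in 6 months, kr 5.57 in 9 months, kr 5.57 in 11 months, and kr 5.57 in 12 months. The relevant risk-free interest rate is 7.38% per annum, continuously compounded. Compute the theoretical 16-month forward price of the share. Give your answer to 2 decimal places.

PV(dividends) I = 5.57·e^(−0.0738·6/12) + 5.57·e^(−0.0738·9/12) + 5.57·e^(−0.0738·11/12) + 5.57·e^(−0.0738·12/12)
I = 5.3682 + 5.2701 + 5.2057 + 5.1737 = 21.0177
F = (S − I)·e^(rT) = (162.34 − 21.0177) · e^(0.0738·16/12)
= 141.3223 · e^0.098400 = 141.3223 × 1.103404 = kr 155.94

kr 155.94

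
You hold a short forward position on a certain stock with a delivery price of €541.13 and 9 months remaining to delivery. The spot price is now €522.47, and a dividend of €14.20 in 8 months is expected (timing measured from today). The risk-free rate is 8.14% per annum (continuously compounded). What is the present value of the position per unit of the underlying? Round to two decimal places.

€0.06

PV(remaining dividends) I = 14.20·e^(−0.0814·8/12) = 13.4499
Current forward F = (S − I)·e^(rT) = (522.47 − 13.4499)·e^(0.0814·9/12) = 509.0201 × 1.062952 = 541.0639
Value (long) = (F − K)·e^(−rT) = (541.0639 − 541.13) × 0.940776 = -0.0622
Short position value = −(long value) = €0.06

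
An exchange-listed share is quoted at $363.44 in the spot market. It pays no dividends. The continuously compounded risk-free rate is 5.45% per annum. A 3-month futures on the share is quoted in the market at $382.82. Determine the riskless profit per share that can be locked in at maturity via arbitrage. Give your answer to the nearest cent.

Fair futures: F* = S·e^(carry·T), with carry = r = 0.0545
F* = 363.44 · e^(0.0545 × 3/12) = 363.44 · e^0.013625 = 363.44 × 1.013718 = $368.4257
Market $382.82 > fair $368.4257: forward overpriced → cash-and-carry (buy spot, short the forward).
At maturity, profit = |F_mkt − F*| = |382.82 − 368.4257| = $14.39 per share

$14.39 per share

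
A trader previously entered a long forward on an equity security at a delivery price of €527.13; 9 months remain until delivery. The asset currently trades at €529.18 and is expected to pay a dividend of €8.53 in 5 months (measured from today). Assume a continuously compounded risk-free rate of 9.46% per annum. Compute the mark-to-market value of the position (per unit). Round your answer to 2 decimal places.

PV(remaining dividends) I = 8.53·e^(−0.0946·5/12) = 8.2003
Current forward F = (S − I)·e^(rT) = (529.18 − 8.2003)·e^(0.0946·9/12) = 520.9797 × 1.073528 = 559.2863
Value (long) = (F − K)·e^(−rT) = (559.2863 − 527.13) × 0.931508 = 29.9539
Value = €29.95

€29.95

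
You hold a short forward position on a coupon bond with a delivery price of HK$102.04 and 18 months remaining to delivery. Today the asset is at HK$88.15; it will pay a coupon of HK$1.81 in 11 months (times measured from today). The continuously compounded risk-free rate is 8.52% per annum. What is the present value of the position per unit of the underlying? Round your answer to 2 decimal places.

PV(remaining coupons) I = 1.81·e^(−0.0852·11/12) = 1.6740
Current forward F = (S − I)·e^(rT) = (88.15 − 1.6740)·e^(0.0852·18/12) = 86.4760 × 1.136326 = 98.2649
Value (long) = (F − K)·e^(−rT) = (98.2649 − 102.04) × 0.880029 = -3.3222
Short position value = −(long value) = HK$3.32

HK$3.32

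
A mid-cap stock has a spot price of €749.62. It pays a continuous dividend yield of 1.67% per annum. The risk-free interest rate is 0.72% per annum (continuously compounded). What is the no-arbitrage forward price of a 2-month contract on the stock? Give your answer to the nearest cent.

€748.43

F = S·e^((r − q)T) = 749.62 · e^((0.0072 − 0.0167) × 2/12)
= 749.62 · e^-0.001583 = 749.62 × 0.998418
F = €748.43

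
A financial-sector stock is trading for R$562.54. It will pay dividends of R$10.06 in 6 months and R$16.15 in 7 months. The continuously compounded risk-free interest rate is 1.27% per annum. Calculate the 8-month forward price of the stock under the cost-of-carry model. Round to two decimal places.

PV(dividends) I = 10.06·e^(−0.0127·6/12) + 16.15·e^(−0.0127·7/12)
I = 9.9963 + 16.0308 = 26.0271
F = (S − I)·e^(rT) = (562.54 − 26.0271) · e^(0.0127·8/12)
= 536.5129 · e^0.008467 = 536.5129 × 1.008503 = R$541.07

R$541.07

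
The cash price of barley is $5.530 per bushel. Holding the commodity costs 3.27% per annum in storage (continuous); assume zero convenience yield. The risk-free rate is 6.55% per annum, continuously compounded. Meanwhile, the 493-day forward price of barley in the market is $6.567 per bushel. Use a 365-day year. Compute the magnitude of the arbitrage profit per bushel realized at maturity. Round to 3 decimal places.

$0.253 per bushel

Fair forward: F* = S·e^(carry·T), with carry = (r + u) = 0.0655 + 0.0327 = 0.0982
F* = 5.530 · e^(0.0982 × 493/365) = 5.530 · e^0.132637 = 5.530 × 1.141835 = $6.3143
Market $6.567 > fair $6.3143: forward overpriced → cash-and-carry (buy spot, short the forward).
At maturity, profit = |F_mkt − F*| = |6.567 − 6.3143| = $0.253 per bushel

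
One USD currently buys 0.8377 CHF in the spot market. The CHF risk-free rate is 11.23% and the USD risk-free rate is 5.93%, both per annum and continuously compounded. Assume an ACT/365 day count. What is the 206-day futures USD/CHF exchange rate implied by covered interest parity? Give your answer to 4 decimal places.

0.8631

F = S·e^((r_CHF − r_USD)T) = 0.8377 · e^((0.1123 − 0.0593) × 206/365)
= 0.8377 · e^0.029912 = 0.8377 × 1.030364
F = 0.8631 CHF per USD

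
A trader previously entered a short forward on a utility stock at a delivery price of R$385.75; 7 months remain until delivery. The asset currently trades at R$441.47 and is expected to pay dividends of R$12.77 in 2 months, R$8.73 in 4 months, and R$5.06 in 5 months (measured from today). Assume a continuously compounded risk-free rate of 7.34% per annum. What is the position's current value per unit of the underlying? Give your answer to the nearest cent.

PV(remaining dividends) I = 12.77·e^(−0.0734·2/12) + 8.73·e^(−0.0734·4/12) + 5.06·e^(−0.0734·5/12) = 26.0413
Current forward F = (S − I)·e^(rT) = (441.47 − 26.0413)·e^(0.0734·7/12) = 415.4287 × 1.043747 = 433.6025
Value (long) = (F − K)·e^(−rT) = (433.6025 − 385.75) × 0.958087 = 45.8469
Short position value = −(long value) = -R$45.85

-R$45.85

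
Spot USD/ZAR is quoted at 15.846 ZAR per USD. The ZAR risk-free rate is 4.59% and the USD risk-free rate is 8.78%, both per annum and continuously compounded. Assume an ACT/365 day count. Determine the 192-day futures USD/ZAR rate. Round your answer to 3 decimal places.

F = S·e^((r_ZAR − r_USD)T) = 15.846 · e^((0.0459 − 0.0878) × 192/365)
= 15.846 · e^-0.022041 = 15.846 × 0.978200
F = 15.501 ZAR per USD

15.501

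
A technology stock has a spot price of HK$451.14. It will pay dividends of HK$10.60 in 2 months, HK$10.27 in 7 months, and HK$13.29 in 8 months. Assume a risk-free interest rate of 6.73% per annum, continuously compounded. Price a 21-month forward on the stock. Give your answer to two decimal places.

PV(dividends) I = 10.60·e^(−0.0673·2/12) + 10.27·e^(−0.0673·7/12) + 13.29·e^(−0.0673·8/12)
I = 10.4818 + 9.8746 + 12.7069 = 33.0633
F = (S − I)·e^(rT) = (451.14 − 33.0633) · e^(0.0673·21/12)
= 418.0767 · e^0.117775 = 418.0767 × 1.124991 = HK$470.33

HK$470.33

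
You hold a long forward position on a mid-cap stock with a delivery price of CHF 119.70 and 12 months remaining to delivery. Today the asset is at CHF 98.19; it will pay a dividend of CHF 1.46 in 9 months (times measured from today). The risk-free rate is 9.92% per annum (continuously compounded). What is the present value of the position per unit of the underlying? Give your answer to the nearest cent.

-CHF 11.56

PV(remaining dividends) I = 1.46·e^(−0.0992·9/12) = 1.3553
Current forward F = (S − I)·e^(rT) = (98.19 − 1.3553)·e^(0.0992·12/12) = 96.8347 × 1.104287 = 106.9333
Value (long) = (F − K)·e^(−rT) = (106.9333 − 119.70) × 0.905562 = -11.5610
Value = -CHF 11.56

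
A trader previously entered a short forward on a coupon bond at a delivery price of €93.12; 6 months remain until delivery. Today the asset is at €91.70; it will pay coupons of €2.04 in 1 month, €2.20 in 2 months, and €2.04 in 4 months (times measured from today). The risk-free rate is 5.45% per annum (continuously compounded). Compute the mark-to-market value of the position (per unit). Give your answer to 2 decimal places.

PV(remaining coupons) I = 2.04·e^(−0.0545·1/12) + 2.20·e^(−0.0545·2/12) + 2.04·e^(−0.0545·4/12) = 6.2141
Current forward F = (S − I)·e^(rT) = (91.70 − 6.2141)·e^(0.0545·6/12) = 85.4859 × 1.027625 = 87.8474
Value (long) = (F − K)·e^(−rT) = (87.8474 − 93.12) × 0.973118 = -5.1309
Short position value = −(long value) = €5.13

€5.13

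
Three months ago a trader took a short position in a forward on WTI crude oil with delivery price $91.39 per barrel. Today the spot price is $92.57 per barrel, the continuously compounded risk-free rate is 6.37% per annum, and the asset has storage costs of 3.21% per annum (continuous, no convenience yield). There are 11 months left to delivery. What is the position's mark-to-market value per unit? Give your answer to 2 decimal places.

-$9.13 per barrel

Current fair forward for the remaining 11 months: F = S·e^((r + u)·T), (r + u) = 0.0637 + 0.0321 = 0.0958
F = 92.57 · e^(0.0958 × 11/12) = 92.57 × 1.091788 = 101.0668
Value of long forward = (F − K)·e^(−rT) = (101.0668 − 91.39) · e^(−0.0637·11/12)
= 9.6768 × 0.943280 = 9.13
Short position value = −(long value) = -$9.13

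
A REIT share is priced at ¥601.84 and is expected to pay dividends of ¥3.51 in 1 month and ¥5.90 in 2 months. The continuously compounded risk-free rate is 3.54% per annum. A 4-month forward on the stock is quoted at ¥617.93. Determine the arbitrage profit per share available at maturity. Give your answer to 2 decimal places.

PV(dividends) I = 3.51·e^(−0.0354·1/12) + 5.90·e^(−0.0354·2/12) = 9.3650
Fair forward F* = (S − I)·e^(rT) = (601.84 − 9.3650)·e^0.011800 = 592.4750 × 1.011870 = 599.5077
Market ¥617.93 > fair 599.5077: forward overpriced → cash-and-carry (borrow at r, buy the stock and collect the dividends, short the forward).
Profit at T = |F_mkt − F*| = |617.93 − 599.5077| = ¥18.42 per share

¥18.42 per share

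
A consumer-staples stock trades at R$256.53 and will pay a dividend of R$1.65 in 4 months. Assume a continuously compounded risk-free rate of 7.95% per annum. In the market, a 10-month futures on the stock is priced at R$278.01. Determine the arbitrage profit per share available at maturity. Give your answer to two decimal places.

PV(dividends) I = 1.65·e^(−0.0795·4/12) = 1.6068
Fair futures F* = (S − I)·e^(rT) = (256.53 − 1.6068)·e^0.066250 = 254.9232 × 1.068494 = 272.3839
Market R$278.01 > fair 272.3839: forward overpriced → cash-and-carry (borrow at r, buy the stock and collect the dividends, short the forward).
Profit at T = |F_mkt − F*| = |278.01 − 272.3839| = R$5.63 per share

R$5.63 per share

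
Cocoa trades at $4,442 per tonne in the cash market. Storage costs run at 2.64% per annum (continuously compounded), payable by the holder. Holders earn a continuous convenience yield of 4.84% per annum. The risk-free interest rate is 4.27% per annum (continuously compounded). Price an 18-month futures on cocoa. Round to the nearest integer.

Net carry = r + u − y = 0.0427 + 0.0264 − 0.0484 = 0.0207
F = S·e^((r+u−y)T) = 4442 · e^(0.0207 × 18/12) = 4442 · e^0.031050
= 4442 × 1.031537 = $4,582 per tonne

$4,582 per tonne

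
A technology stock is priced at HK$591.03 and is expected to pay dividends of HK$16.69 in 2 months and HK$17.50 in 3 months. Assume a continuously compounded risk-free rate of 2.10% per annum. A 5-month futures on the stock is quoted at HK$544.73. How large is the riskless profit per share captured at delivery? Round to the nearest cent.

HK$17.15 per share

PV(dividends) I = 16.69·e^(−0.0210·2/12) + 17.50·e^(−0.0210·3/12) = 34.0401
Fair futures F* = (S − I)·e^(rT) = (591.03 − 34.0401)·e^0.008750 = 556.9899 × 1.008788 = 561.8847
Market HK$544.73 < fair 561.8847: forward underpriced → reverse cash-and-carry (short the stock, invest proceeds at r, pay the dividends, go long the forward).
Profit at T = |F_mkt − F*| = |544.73 − 561.8847| = HK$17.15 per share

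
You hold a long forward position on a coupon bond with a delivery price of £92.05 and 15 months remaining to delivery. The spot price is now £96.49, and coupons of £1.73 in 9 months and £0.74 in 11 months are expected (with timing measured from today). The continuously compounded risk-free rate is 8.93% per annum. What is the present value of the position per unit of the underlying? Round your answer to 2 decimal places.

£11.86

PV(remaining coupons) I = 1.73·e^(−0.0893·9/12) + 0.74·e^(−0.0893·11/12) = 2.2998
Current forward F = (S − I)·e^(rT) = (96.49 − 2.2998)·e^(0.0893·15/12) = 94.1902 × 1.118093 = 105.3134
Value (long) = (F − K)·e^(−rT) = (105.3134 − 92.05) × 0.894380 = 11.8625
Value = £11.86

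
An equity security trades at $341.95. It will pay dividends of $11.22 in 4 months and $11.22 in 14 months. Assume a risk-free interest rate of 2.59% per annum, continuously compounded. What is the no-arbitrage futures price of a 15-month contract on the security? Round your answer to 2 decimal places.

PV(dividends) I = 11.22·e^(−0.0259·4/12) + 11.22·e^(−0.0259·14/12)
I = 11.1236 + 10.8860 = 22.0096
F = (S − I)·e^(rT) = (341.95 − 22.0096) · e^(0.0259·15/12)
= 319.9404 · e^0.032375 = 319.9404 × 1.032905 = $330.47

$330.47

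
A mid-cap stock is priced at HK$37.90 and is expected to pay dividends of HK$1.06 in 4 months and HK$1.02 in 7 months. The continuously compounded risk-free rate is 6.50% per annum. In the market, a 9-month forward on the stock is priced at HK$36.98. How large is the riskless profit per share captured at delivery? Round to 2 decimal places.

PV(dividends) I = 1.06·e^(−0.0650·4/12) + 1.02·e^(−0.0650·7/12) = 2.0193
Fair forward F* = (S − I)·e^(rT) = (37.90 − 2.0193)·e^0.048750 = 35.8807 × 1.049958 = 37.6732
Market HK$36.98 < fair 37.6732: forward underpriced → reverse cash-and-carry (short the stock, invest proceeds at r, pay the dividends, go long the forward).
Profit at T = |F_mkt − F*| = |36.98 − 37.6732| = HK$0.69 per share

HK$0.69 per share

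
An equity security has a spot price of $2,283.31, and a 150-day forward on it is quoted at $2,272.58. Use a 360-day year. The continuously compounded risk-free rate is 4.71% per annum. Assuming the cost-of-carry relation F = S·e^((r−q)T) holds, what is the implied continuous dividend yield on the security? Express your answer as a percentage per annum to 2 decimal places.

From F = S·e^((r−q)T): (r − q) = ln(F/S)/T
ln(2272.58/2283.31) = ln(0.995301) = -0.004710
(r − q) = -0.004710 / (150/360) = -0.011304
q = r − ln(F/S)/T = 0.0471 + 0.011304 = 0.058404
q = 5.84%

5.84%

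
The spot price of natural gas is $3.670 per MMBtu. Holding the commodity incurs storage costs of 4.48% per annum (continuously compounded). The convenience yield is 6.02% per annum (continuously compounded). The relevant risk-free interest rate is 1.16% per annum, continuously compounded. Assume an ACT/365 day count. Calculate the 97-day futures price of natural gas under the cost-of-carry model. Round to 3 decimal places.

$3.666 per MMBtu

Net carry = r + u − y = 0.0116 + 0.0448 − 0.0602 = -0.0038
F = S·e^((r+u−y)T) = 3.670 · e^(-0.0038 × 97/365) = 3.670 · e^-0.001010
= 3.670 × 0.998991 = $3.666 per MMBtu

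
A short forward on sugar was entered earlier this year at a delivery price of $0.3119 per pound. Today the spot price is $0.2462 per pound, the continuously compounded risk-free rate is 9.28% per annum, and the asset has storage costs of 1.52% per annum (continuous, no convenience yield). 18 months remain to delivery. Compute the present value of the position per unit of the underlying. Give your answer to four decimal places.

$0.0195 per pound

Current fair forward for the remaining 18 months: F = S·e^((r + u)·T), (r + u) = 0.0928 + 0.0152 = 0.1080
F = 0.2462 · e^(0.1080 × 18/12) = 0.2462 × 1.175860 = 0.2895
Value of long forward = (F − K)·e^(−rT) = (0.2895 − 0.3119) · e^(−0.0928·18/12)
= -0.0224 × 0.870054 = -0.0195
Short position value = −(long value) = $0.0195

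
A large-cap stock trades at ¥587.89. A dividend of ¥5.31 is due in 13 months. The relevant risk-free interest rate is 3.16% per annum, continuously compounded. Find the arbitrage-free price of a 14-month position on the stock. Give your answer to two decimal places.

PV(dividends) I = 5.31·e^(−0.0316·13/12)
I = 5.1313
F = (S − I)·e^(rT) = (587.89 − 5.1313) · e^(0.0316·14/12)
= 582.7587 · e^0.036867 = 582.7587 × 1.037555 = ¥604.64

¥604.64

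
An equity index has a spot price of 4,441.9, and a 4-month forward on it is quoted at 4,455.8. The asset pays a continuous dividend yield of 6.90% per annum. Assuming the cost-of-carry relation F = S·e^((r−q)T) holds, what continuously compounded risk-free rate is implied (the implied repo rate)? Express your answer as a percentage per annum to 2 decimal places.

7.84%

From F = S·e^((r−q)T): (r − q) = ln(F/S)/T
ln(4455.8/4441.9) = ln(1.003129) = 0.003124
(r − q) = 0.003124 / (4/12) = 0.009372
r = ln(F/S)/T + q = 0.009372 + 0.0690 = 0.078372
r = 7.84%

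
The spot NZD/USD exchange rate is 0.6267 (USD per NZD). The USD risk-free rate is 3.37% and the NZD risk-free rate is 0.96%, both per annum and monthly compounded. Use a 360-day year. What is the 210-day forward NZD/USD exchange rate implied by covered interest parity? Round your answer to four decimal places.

0.6356

By covered interest parity, F = S · (1+r_USD/12)^(12T) / (1+r_NZD/12)^(12T)
= 0.6267 × 1.019825 / 1.005613 = 0.6267 × 1.014133
F = 0.6356 USD per NZD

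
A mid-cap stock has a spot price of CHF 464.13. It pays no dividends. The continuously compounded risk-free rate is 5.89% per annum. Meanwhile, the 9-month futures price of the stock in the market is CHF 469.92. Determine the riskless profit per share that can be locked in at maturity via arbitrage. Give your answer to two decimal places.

CHF 15.17 per share

Fair futures: F* = S·e^(carry·T), with carry = r = 0.0589
F* = 464.13 · e^(0.0589 × 9/12) = 464.13 · e^0.044175 = 464.13 × 1.045165 = CHF 485.0924
Market CHF 469.92 < fair CHF 485.0924: forward underpriced → reverse cash-and-carry (short spot, go long the forward).
At maturity, profit = |F_mkt − F*| = |469.92 − 485.0924| = CHF 15.17 per share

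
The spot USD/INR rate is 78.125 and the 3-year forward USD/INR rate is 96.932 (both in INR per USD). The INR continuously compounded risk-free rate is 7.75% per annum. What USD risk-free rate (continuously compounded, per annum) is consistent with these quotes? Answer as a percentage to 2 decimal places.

0.56%

F = S·e^((r_INR − r_USD)T) ⇒ r_USD = r_INR − ln(F/S)/T
ln(96.932/78.125) = 0.215700; /(3) = 0.071900
r_USD = 0.0775 − 0.071900 = 0.005600
r_USD = 0.56%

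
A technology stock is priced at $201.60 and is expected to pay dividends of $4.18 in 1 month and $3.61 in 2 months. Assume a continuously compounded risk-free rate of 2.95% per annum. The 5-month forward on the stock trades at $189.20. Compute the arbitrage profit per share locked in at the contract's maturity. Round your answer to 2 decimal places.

PV(dividends) I = 4.18·e^(−0.0295·1/12) + 3.61·e^(−0.0295·2/12) = 7.7620
Fair forward F* = (S − I)·e^(rT) = (201.60 − 7.7620)·e^0.012292 = 193.8380 × 1.012368 = 196.2354
Market $189.20 < fair 196.2354: forward underpriced → reverse cash-and-carry (short the stock, invest proceeds at r, pay the dividends, go long the forward).
Profit at T = |F_mkt − F*| = |189.20 − 196.2354| = $7.04 per share

$7.04 per share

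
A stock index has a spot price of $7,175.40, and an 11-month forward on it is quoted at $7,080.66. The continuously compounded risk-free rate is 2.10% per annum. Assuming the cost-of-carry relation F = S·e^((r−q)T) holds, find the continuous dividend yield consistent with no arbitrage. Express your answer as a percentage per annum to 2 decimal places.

3.55%

From F = S·e^((r−q)T): (r − q) = ln(F/S)/T
ln(7080.66/7175.40) = ln(0.986797) = -0.013291
(r − q) = -0.013291 / (11/12) = -0.014499
q = r − ln(F/S)/T = 0.0210 + 0.014499 = 0.035499
q = 3.55%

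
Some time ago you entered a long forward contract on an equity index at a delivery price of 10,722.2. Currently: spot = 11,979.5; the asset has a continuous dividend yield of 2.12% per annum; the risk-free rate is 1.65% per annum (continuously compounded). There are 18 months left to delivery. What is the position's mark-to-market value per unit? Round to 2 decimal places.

1144.46

Current fair forward for the remaining 18 months: F = S·e^((r − q)·T), (r − q) = 0.0165 − 0.0212 = -0.0047
F = 11979.5 · e^(-0.0047 × 18/12) = 11979.5 × 0.99297479 = 11895.3415
Value of long forward = (F − K)·e^(−rT) = (11895.3415 − 10722.2) · e^(−0.0165·18/12)
= 1173.1415 × 0.97555377 = 1144.46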